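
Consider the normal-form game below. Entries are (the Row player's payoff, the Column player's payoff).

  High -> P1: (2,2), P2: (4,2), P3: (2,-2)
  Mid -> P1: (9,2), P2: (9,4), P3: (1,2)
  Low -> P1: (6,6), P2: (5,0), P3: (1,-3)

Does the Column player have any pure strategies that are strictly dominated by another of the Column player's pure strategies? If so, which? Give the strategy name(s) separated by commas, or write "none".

P1 is not dominated — it holds its own against P2 at High (2=2); P3 at High (2>-2).
Nothing dominates P2: P1 at High (2=2); P3 at High (2>-2).
P2 strictly dominates P3 — High: 2>-2, Mid: 4>2, Low: 0>-3.

P3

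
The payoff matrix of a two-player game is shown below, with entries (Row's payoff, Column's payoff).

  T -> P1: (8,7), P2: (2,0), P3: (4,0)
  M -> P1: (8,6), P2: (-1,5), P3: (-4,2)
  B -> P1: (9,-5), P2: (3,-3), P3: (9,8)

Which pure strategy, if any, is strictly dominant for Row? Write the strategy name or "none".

B

B vs T: P1: 9>8, P2: 3>2, P3: 9>4.
B vs M: P1: 9>8, P2: 3>-1, P3: 9>-4.
B strictly beats every other strategy against every opponent action, so it is strictly dominant.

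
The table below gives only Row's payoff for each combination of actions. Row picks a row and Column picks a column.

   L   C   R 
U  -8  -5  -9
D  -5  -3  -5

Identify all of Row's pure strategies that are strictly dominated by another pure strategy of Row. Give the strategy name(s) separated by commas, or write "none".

U is strictly dominated by D (L: -5>-8, C: -3>-5, R: -5>-9).
Nothing dominates D: U at L (-5>-8).

U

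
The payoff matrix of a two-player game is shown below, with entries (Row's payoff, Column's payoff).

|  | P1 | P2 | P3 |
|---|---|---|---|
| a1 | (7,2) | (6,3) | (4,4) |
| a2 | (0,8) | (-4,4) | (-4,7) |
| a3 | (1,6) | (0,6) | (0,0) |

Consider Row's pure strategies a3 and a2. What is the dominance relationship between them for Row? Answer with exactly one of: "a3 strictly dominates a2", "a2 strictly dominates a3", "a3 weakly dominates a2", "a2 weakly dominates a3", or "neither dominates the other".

a3 strictly dominates a2

Compare a3 to a2 across each choice by Column: P1: 1>0, P2: 0>-4, P3: 0>-4.
Every comparison favours a3, so a3 strictly dominates a2.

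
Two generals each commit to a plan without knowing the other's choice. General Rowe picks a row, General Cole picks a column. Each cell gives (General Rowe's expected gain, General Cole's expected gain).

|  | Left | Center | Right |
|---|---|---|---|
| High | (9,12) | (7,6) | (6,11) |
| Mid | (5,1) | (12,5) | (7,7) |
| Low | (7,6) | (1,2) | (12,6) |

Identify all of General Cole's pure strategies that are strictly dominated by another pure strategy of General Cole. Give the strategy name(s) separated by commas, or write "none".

Center

Left is not dominated — it holds its own against Center at High (12>6); Right at High (12>11).
Right strictly dominates Center — High: 11>6, Mid: 7>5, Low: 6>2.
Right: no other strategy beats it everywhere (Left at Mid (7>1); Center at High (11>6)).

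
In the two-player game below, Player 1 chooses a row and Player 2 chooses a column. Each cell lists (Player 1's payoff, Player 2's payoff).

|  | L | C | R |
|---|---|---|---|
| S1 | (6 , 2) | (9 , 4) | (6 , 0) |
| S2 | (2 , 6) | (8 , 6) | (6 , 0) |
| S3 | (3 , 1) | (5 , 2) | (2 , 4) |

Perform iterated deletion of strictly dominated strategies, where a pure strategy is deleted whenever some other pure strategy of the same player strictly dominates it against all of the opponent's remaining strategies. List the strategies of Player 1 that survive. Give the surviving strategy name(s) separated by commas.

For Player 1, S1 strictly dominates S3 on the remaining columns (L: 6>3, C: 9>5, R: 6>2); eliminate S3.
Player 2's strategy R is strictly dominated by L (S1: 2>0, S2: 6>0) and is removed.
Player 1's strategy S2 is strictly dominated by S1 (L: 6>2, C: 9>8) and is removed.
For Player 2, C strictly dominates L on the remaining rows (S1: 4>2); eliminate L.
Among the remaining strategies, none is strictly dominated by another pure strategy of the same player, so the elimination stops.
Surviving strategies — Player 1: {S1}; Player 2: {C}.

S1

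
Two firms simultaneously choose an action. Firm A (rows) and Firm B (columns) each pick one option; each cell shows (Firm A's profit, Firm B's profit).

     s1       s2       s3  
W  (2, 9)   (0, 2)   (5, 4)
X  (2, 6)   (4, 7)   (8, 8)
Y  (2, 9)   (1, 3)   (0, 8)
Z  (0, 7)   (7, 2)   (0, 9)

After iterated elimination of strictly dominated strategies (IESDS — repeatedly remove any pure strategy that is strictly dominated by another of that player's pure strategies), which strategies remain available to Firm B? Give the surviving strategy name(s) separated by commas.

Column s2 is eliminated: s3 beats it against every remaining row (W: 4>2, X: 8>7, Y: 8>3, Z: 9>2).
Firm A's strategy Z is strictly dominated by W (s1: 2>0, s3: 5>0) and is removed.
Among the remaining strategies, none is strictly dominated by another pure strategy of the same player, so the elimination stops.
Surviving strategies — Firm A: {W, X, Y}; Firm B: {s1, s3}.

s1, s3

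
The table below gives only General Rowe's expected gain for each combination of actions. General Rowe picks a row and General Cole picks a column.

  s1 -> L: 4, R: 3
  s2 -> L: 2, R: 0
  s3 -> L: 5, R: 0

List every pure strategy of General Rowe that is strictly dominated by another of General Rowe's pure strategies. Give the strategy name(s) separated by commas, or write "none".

s1 is not dominated — it holds its own against s2 at L (4>2); s3 at R (3>0).
s2: dominated, since s1 does at least as well everywhere (L: 4>2, R: 3>0).
s3: no other strategy beats it everywhere (s1 at L (5>4); s2 at L (5>2)).

s2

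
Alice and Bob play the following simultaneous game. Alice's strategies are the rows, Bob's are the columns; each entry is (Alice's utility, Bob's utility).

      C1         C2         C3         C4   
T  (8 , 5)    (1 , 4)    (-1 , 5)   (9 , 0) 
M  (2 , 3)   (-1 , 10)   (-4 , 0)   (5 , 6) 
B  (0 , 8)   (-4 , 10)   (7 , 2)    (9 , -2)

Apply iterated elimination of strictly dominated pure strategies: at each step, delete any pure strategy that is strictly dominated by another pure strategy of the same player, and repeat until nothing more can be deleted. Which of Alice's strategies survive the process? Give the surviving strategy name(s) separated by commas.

T, B

Row M is eliminated: T beats it against every remaining column (C1: 8>2, C2: 1>-1, C3: -1>-4, C4: 9>5).
Column C4 is eliminated: C1 beats it against every remaining row (T: 5>0, B: 8>-2).
Among the remaining strategies, none is strictly dominated by another pure strategy of the same player, so the elimination stops.
Surviving strategies — Alice: {T, B}; Bob: {C1, C2, C3}.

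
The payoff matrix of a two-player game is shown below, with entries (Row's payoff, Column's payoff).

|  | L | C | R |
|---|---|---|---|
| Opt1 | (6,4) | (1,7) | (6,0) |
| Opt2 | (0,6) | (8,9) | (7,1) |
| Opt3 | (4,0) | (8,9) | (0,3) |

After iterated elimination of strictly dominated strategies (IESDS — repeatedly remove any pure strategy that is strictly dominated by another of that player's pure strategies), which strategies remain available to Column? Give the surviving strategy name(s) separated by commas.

Column's strategy L is strictly dominated by C (Opt1: 7>4, Opt2: 9>6, Opt3: 9>0) and is removed.
For Row, Opt2 strictly dominates Opt1 on the remaining columns (C: 8>1, R: 7>6); eliminate Opt1.
Column's strategy R is strictly dominated by C (Opt2: 9>1, Opt3: 9>3) and is removed.
Among the remaining strategies, none is strictly dominated by another pure strategy of the same player, so the elimination stops.
Surviving strategies — Row: {Opt2, Opt3}; Column: {C}.

C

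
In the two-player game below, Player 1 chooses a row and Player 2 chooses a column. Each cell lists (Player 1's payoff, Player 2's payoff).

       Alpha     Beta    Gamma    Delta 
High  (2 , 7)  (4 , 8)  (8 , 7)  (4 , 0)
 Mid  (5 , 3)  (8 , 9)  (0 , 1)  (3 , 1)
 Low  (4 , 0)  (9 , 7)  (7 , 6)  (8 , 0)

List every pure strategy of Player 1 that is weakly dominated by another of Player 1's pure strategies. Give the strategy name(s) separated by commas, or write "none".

none

High is not dominated — it holds its own against Mid at Gamma (8>0); Low at Gamma (8>7).
Nothing dominates Mid: High at Alpha (5>2); Low at Alpha (5>4).
Nothing dominates Low: High at Alpha (4>2); Mid at Beta (9>8).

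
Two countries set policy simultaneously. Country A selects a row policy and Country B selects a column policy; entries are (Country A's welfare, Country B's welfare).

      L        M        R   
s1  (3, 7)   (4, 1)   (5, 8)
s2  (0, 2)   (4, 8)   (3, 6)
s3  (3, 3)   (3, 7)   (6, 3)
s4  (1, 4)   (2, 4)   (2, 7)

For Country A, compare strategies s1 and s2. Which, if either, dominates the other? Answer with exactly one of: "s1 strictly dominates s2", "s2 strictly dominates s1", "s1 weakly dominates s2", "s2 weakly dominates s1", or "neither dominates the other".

s1's payoffs vs s2's, by Country B's action — L: 3>0, M: 4=4, R: 5>3.
s1 is at least as good everywhere and strictly better somewhere (tied only at M), so s1 weakly but not strictly dominates s2.

s1 weakly dominates s2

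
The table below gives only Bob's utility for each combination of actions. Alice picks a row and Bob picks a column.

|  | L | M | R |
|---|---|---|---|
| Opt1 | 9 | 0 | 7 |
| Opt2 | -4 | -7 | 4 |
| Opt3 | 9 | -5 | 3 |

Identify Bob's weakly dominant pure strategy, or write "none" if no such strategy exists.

none

L fails to dominate R at Opt2 (-4<4).
M fails to dominate L at Opt1 (0<9).
R fails to dominate L at Opt1 (7<9).
No single strategy dominates all the others.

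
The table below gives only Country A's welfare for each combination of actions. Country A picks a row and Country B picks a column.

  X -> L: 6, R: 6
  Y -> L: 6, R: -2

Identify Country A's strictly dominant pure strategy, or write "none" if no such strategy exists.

none

X fails to dominate Y at L (6=6).
Y fails to dominate X at L (6=6).
No single strategy dominates all the others.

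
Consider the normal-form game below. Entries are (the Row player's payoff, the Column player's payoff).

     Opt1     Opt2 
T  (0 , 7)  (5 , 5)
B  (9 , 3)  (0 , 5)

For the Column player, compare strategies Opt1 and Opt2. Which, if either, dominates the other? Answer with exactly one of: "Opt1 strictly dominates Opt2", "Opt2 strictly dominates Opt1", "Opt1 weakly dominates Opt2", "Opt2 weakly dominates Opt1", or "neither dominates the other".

Opt1's payoffs vs Opt2's, by the Row player's action — T: 7>5, B: 3<5.
Opt1 does better at T but worse at B; neither strategy dominates the other.

neither dominates the other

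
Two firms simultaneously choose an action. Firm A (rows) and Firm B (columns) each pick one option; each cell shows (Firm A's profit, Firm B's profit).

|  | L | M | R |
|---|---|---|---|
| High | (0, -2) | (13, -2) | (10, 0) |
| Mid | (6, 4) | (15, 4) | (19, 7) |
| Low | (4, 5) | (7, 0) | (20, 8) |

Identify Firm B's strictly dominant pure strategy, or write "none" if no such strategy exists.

R

R vs L: High: 0>-2, Mid: 7>4, Low: 8>5.
R vs M: High: 0>-2, Mid: 7>4, Low: 8>0.
R strictly beats every other strategy against every opponent action, so it is strictly dominant.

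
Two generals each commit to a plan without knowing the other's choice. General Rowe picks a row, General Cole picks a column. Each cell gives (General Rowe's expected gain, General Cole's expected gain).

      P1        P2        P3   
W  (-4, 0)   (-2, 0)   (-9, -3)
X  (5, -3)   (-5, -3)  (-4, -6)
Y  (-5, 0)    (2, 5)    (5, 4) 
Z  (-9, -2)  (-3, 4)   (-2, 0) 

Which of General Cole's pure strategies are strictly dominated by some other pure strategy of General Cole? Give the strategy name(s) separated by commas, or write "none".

P3

P1: no other strategy beats it everywhere (P2 at W (0=0); P3 at W (0>-3)).
Nothing dominates P2: P1 at W (0=0); P3 at W (0>-3).
P3 is strictly dominated by P2 (W: 0>-3, X: -3>-6, Y: 5>4, Z: 4>0).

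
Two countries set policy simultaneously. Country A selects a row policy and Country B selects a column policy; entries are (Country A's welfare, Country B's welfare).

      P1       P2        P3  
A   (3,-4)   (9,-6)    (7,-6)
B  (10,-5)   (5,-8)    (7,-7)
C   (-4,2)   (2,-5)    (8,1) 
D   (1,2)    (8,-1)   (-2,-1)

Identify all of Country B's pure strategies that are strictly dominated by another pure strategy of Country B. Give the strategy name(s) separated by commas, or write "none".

P1: no other strategy beats it everywhere (P2 at A (-4>-6); P3 at A (-4>-6)).
P2 is strictly dominated by P1 (A: -4>-6, B: -5>-8, C: 2>-5, D: 2>-1).
P3 is strictly dominated by P1 (A: -4>-6, B: -5>-7, C: 2>1, D: 2>-1).

P2, P3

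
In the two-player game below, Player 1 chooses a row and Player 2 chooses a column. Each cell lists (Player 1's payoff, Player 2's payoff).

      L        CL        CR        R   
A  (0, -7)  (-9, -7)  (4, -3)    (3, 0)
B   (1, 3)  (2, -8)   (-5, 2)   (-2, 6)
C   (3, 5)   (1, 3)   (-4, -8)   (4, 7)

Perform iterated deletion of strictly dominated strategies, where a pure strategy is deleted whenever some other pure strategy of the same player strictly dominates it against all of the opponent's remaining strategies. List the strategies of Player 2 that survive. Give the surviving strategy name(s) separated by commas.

R

For Player 2, R strictly dominates L on the remaining rows (A: 0>-7, B: 6>3, C: 7>5); eliminate L.
For Player 2, R strictly dominates CL on the remaining rows (A: 0>-7, B: 6>-8, C: 7>3); eliminate CL.
Row B is eliminated: A beats it against every remaining column (CR: 4>-5, R: 3>-2).
Player 2's strategy CR is strictly dominated by R (A: 0>-3, C: 7>-8) and is removed.
Player 1's strategy A is strictly dominated by C (R: 4>3) and is removed.
Among the remaining strategies, none is strictly dominated by another pure strategy of the same player, so the elimination stops.
Surviving strategies — Player 1: {C}; Player 2: {R}.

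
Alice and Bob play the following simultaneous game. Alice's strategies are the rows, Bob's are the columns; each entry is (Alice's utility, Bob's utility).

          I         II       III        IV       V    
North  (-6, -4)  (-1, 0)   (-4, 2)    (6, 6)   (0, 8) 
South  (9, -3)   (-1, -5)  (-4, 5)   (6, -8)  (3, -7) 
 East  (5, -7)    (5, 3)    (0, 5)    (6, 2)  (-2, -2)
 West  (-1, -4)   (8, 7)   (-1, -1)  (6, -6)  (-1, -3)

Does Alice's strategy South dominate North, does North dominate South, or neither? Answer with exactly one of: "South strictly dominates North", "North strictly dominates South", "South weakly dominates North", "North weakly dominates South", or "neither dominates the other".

South's payoffs vs North's, by Bob's action — I: 9>-6, II: -1=-1, III: -4=-4, IV: 6=6, V: 3>0.
South is at least as good everywhere and strictly better somewhere (tied only at II, III, IV), so South weakly but not strictly dominates North.

South weakly dominates North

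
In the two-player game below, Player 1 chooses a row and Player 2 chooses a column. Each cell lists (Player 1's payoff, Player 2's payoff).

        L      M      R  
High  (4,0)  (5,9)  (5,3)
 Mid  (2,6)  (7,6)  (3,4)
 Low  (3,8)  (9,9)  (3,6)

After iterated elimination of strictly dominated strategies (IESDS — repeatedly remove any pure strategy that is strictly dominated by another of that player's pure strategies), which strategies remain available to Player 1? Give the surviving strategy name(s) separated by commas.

For Player 2, M strictly dominates R on the remaining rows (High: 9>3, Mid: 6>4, Low: 9>6); eliminate R.
Row Mid is eliminated: Low beats it against every remaining column (L: 3>2, M: 9>7).
Column L is eliminated: M beats it against every remaining row (High: 9>0, Low: 9>8).
Player 1's strategy High is strictly dominated by Low (M: 9>5) and is removed.
Among the remaining strategies, none is strictly dominated by another pure strategy of the same player, so the elimination stops.
Surviving strategies — Player 1: {Low}; Player 2: {M}.

Low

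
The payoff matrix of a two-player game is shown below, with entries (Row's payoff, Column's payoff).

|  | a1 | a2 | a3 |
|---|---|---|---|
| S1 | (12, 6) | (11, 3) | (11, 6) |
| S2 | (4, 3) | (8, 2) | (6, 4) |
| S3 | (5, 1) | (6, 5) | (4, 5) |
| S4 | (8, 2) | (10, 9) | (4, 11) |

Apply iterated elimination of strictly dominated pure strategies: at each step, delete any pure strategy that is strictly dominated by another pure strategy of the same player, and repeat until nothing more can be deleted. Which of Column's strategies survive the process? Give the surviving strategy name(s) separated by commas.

a1, a3

Row S2 is eliminated: S1 beats it against every remaining column (a1: 12>4, a2: 11>8, a3: 11>6).
For Row, S1 strictly dominates S3 on the remaining columns (a1: 12>5, a2: 11>6, a3: 11>4); eliminate S3.
Row's strategy S4 is strictly dominated by S1 (a1: 12>8, a2: 11>10, a3: 11>4) and is removed.
Column's strategy a2 is strictly dominated by a1 (S1: 6>3) and is removed.
Among the remaining strategies, none is strictly dominated by another pure strategy of the same player, so the elimination stops.
Surviving strategies — Row: {S1}; Column: {a1, a3}.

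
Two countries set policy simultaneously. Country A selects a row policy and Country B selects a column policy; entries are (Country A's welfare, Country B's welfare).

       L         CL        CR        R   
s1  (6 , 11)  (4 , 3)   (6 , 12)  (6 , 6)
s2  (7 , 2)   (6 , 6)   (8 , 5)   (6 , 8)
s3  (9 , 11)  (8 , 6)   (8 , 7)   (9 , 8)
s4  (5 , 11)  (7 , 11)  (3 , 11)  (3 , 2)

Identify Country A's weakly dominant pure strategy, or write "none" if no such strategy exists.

s3 vs s1: L: 9>6, CL: 8>4, CR: 8>6, R: 9>6.
s3 vs s2: L: 9>7, CL: 8>6, CR: 8=8, R: 9>6.
s3 vs s4: L: 9>5, CL: 8>7, CR: 8>3, R: 9>3.
s3 is at least as good as every other strategy against every opponent action, so it is weakly dominant.

s3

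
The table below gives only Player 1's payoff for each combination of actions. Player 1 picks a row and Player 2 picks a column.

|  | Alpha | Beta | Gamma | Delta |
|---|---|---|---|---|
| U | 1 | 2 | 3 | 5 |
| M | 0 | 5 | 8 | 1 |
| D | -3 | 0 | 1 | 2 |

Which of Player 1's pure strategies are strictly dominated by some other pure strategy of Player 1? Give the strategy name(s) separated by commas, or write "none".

D

Nothing dominates U: M at Alpha (1>0); D at Alpha (1>-3).
Nothing dominates M: U at Beta (5>2); D at Alpha (0>-3).
U strictly dominates D — Alpha: 1>-3, Beta: 2>0, Gamma: 3>1, Delta: 5>2.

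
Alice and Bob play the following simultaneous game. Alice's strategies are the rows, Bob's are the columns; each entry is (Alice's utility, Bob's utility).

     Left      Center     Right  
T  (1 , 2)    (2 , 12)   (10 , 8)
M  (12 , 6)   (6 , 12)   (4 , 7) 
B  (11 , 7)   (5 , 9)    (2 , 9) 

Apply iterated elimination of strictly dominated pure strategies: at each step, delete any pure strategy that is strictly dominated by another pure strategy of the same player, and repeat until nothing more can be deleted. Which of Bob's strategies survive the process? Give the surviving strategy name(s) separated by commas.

Center

For Alice, M strictly dominates B on the remaining columns (Left: 12>11, Center: 6>5, Right: 4>2); eliminate B.
For Bob, Center strictly dominates Left on the remaining rows (T: 12>2, M: 12>6); eliminate Left.
For Bob, Center strictly dominates Right on the remaining rows (T: 12>8, M: 12>7); eliminate Right.
For Alice, M strictly dominates T on the remaining columns (Center: 6>2); eliminate T.
Among the remaining strategies, none is strictly dominated by another pure strategy of the same player, so the elimination stops.
Surviving strategies — Alice: {M}; Bob: {Center}.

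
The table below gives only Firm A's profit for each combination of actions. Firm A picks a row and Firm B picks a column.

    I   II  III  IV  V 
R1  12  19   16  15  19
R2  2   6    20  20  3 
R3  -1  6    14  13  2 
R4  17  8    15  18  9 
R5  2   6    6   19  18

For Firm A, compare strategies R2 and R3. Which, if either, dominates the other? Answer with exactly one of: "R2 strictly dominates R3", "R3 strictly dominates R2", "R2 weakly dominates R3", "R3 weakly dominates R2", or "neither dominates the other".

Compare R2 to R3 across each opponent action: I: 2>-1, II: 6=6, III: 20>14, IV: 20>13, V: 3>2.
R2 is at least as good everywhere and strictly better somewhere (tied only at II), so R2 weakly but not strictly dominates R3.

R2 weakly dominates R3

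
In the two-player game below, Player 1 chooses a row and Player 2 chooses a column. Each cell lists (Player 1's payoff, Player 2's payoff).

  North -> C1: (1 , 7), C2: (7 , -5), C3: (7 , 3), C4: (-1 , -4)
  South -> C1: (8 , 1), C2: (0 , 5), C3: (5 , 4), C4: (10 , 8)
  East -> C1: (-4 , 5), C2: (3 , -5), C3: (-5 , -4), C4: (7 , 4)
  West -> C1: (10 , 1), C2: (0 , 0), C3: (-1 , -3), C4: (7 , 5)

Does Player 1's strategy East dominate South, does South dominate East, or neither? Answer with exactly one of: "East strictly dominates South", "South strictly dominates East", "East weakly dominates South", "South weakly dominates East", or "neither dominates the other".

East's payoffs vs South's, by Player 2's action — C1: -4<8, C2: 3>0, C3: -5<5, C4: 7<10.
East does better at C2 but worse at C1, C3, C4; neither strategy dominates the other.

neither dominates the other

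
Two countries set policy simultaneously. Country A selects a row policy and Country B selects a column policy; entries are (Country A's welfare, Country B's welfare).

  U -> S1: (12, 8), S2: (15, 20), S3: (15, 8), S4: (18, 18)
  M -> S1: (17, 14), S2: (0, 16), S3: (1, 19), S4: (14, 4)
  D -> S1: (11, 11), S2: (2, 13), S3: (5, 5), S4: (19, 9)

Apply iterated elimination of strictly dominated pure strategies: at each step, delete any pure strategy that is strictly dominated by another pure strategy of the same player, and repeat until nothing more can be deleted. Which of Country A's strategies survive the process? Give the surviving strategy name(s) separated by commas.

U

Column S1 is eliminated: S2 beats it against every remaining row (U: 20>8, M: 16>14, D: 13>11).
Country A's strategy M is strictly dominated by U (S2: 15>0, S3: 15>1, S4: 18>14) and is removed.
Column S3 is eliminated: S2 beats it against every remaining row (U: 20>8, D: 13>5).
For Country B, S2 strictly dominates S4 on the remaining rows (U: 20>18, D: 13>9); eliminate S4.
Row D is eliminated: U beats it against every remaining column (S2: 15>2).
Among the remaining strategies, none is strictly dominated by another pure strategy of the same player, so the elimination stops.
Surviving strategies — Country A: {U}; Country B: {S2}.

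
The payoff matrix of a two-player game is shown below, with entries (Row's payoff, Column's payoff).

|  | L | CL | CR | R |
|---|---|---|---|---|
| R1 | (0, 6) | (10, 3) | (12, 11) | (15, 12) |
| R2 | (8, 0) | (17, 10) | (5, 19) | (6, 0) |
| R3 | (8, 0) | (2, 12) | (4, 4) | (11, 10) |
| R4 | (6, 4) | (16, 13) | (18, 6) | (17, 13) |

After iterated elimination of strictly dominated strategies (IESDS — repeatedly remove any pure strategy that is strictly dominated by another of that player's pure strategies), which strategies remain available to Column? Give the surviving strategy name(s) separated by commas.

CL, CR, R

For Row, R4 strictly dominates R1 on the remaining columns (L: 6>0, CL: 16>10, CR: 18>12, R: 17>15); eliminate R1.
Column's strategy L is strictly dominated by CL (R2: 10>0, R3: 12>0, R4: 13>4) and is removed.
Row R3 is eliminated: R4 beats it against every remaining column (CL: 16>2, CR: 18>4, R: 17>11).
Among the remaining strategies, none is strictly dominated by another pure strategy of the same player, so the elimination stops.
Surviving strategies — Row: {R2, R4}; Column: {CL, CR, R}.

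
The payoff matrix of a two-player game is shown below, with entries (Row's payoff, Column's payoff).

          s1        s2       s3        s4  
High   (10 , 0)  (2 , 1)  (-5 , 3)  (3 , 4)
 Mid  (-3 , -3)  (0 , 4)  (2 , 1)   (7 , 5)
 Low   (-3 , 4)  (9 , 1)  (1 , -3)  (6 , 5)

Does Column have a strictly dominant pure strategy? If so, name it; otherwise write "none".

s4

s4 vs s1: High: 4>0, Mid: 5>-3, Low: 5>4.
s4 vs s2: High: 4>1, Mid: 5>4, Low: 5>1.
s4 vs s3: High: 4>3, Mid: 5>1, Low: 5>-3.
s4 strictly beats every other strategy against every opponent action, so it is strictly dominant.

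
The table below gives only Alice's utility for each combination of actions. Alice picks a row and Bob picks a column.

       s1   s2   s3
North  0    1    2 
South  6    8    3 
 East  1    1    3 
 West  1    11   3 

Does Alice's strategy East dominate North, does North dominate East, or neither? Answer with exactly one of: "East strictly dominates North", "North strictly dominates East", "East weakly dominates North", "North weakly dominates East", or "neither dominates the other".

East weakly dominates North

East's payoffs vs North's, by Bob's action — s1: 1>0, s2: 1=1, s3: 3>2.
East is at least as good everywhere and strictly better somewhere (tied only at s2), so East weakly but not strictly dominates North.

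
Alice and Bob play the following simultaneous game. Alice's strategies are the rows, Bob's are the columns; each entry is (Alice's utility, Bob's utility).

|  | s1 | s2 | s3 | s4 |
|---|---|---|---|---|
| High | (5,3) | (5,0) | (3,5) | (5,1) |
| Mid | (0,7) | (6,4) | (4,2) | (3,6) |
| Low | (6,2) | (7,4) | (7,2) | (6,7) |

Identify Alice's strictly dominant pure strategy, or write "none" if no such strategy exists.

Low

Low vs High: s1: 6>5, s2: 7>5, s3: 7>3, s4: 6>5.
Low vs Mid: s1: 6>0, s2: 7>6, s3: 7>4, s4: 6>3.
Low strictly beats every other strategy against every opponent action, so it is strictly dominant.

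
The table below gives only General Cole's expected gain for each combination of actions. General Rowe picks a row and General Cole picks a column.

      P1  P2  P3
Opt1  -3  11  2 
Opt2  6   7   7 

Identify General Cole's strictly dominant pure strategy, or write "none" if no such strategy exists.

P1 fails to dominate P2 at Opt1 (-3<11).
P2 fails to dominate P3 at Opt2 (7=7).
P3 fails to dominate P2 at Opt1 (2<11).
No single strategy dominates all the others.

none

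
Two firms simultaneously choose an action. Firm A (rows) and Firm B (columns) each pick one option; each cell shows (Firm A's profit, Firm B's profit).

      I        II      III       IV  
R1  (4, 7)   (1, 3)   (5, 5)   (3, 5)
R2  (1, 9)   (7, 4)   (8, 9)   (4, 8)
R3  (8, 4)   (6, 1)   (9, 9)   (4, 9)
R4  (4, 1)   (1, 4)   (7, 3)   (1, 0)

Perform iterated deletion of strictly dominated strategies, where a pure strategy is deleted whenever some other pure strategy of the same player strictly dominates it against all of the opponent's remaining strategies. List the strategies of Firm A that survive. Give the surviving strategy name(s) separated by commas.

R2, R3

For Firm A, R3 strictly dominates R1 on the remaining columns (I: 8>4, II: 6>1, III: 9>5, IV: 4>3); eliminate R1.
Firm A's strategy R4 is strictly dominated by R3 (I: 8>4, II: 6>1, III: 9>7, IV: 4>1) and is removed.
Firm B's strategy II is strictly dominated by I (R2: 9>4, R3: 4>1) and is removed.
Among the remaining strategies, none is strictly dominated by another pure strategy of the same player, so the elimination stops.
Surviving strategies — Firm A: {R2, R3}; Firm B: {I, III, IV}.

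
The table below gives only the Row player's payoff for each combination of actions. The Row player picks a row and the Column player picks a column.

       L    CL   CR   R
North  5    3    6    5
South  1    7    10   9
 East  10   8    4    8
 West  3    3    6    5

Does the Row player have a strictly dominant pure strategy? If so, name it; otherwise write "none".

North fails to dominate South at CL (3<7).
South fails to dominate North at L (1<5).
East fails to dominate North at CR (4<6).
West fails to dominate North at L (3<5).
No single strategy dominates all the others.

none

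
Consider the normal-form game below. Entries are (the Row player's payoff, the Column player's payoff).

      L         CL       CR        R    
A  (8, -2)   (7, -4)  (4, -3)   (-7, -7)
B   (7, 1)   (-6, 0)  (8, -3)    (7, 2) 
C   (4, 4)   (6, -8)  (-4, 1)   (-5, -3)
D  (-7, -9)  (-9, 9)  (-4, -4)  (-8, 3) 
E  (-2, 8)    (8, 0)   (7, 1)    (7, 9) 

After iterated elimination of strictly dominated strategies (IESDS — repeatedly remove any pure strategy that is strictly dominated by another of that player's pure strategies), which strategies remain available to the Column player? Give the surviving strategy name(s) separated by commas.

L, R

For the Row player, A strictly dominates D on the remaining columns (L: 8>-7, CL: 7>-9, CR: 4>-4, R: -7>-8); eliminate D.
Column CL is eliminated: L beats it against every remaining row (A: -2>-4, B: 1>0, C: 4>-8, E: 8>0).
Row C is eliminated: B beats it against every remaining column (L: 7>4, CR: 8>-4, R: 7>-5).
For the Column player, L strictly dominates CR on the remaining rows (A: -2>-3, B: 1>-3, E: 8>1); eliminate CR.
Among the remaining strategies, none is strictly dominated by another pure strategy of the same player, so the elimination stops.
Surviving strategies — the Row player: {A, B, E}; the Column player: {L, R}.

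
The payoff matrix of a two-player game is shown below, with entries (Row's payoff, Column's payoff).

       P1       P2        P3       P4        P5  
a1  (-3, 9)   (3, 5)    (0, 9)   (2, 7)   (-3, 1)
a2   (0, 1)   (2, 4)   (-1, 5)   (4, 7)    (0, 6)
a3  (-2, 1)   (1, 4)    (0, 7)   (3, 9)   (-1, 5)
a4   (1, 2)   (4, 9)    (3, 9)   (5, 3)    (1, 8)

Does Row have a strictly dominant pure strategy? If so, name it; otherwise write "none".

a4

a4 vs a1: P1: 1>-3, P2: 4>3, P3: 3>0, P4: 5>2, P5: 1>-3.
a4 vs a2: P1: 1>0, P2: 4>2, P3: 3>-1, P4: 5>4, P5: 1>0.
a4 vs a3: P1: 1>-2, P2: 4>1, P3: 3>0, P4: 5>3, P5: 1>-1.
a4 strictly beats every other strategy against every opponent action, so it is strictly dominant.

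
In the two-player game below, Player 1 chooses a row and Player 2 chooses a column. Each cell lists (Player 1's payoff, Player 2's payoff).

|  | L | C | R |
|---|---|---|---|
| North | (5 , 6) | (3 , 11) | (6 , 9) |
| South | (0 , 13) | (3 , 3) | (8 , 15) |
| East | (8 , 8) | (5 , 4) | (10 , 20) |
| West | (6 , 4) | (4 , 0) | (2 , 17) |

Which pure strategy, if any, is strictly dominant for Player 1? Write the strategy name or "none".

East vs North: L: 8>5, C: 5>3, R: 10>6.
East vs South: L: 8>0, C: 5>3, R: 10>8.
East vs West: L: 8>6, C: 5>4, R: 10>2.
East strictly beats every other strategy against every opponent action, so it is strictly dominant.

East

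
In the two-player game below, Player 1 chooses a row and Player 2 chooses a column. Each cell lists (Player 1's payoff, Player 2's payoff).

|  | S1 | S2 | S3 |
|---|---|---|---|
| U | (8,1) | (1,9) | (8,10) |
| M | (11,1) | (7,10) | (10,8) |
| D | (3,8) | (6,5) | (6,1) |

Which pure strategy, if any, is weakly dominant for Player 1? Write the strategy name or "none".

M vs U: S1: 11>8, S2: 7>1, S3: 10>8.
M vs D: S1: 11>3, S2: 7>6, S3: 10>6.
M is at least as good as every other strategy against every opponent action, so it is weakly dominant.

M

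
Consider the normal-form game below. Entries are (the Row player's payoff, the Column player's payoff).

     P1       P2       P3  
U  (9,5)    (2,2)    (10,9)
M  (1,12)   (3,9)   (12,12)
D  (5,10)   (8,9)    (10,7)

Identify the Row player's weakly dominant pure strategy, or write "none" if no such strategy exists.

none

U fails to dominate M at P2 (2<3).
M fails to dominate U at P1 (1<9).
D fails to dominate U at P1 (5<9).
No single strategy dominates all the others.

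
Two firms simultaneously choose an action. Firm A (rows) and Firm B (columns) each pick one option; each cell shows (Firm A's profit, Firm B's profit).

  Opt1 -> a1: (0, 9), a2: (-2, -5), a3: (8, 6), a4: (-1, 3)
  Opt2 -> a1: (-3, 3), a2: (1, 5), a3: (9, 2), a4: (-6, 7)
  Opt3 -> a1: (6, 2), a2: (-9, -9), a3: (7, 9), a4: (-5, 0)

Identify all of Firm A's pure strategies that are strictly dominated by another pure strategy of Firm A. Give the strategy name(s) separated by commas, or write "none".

none

Opt1 is not dominated — it holds its own against Opt2 at a1 (0>-3); Opt3 at a2 (-2>-9).
Opt2 is not dominated — it holds its own against Opt1 at a2 (1>-2); Opt3 at a2 (1>-9).
Opt3 is not dominated — it holds its own against Opt1 at a1 (6>0); Opt2 at a1 (6>-3).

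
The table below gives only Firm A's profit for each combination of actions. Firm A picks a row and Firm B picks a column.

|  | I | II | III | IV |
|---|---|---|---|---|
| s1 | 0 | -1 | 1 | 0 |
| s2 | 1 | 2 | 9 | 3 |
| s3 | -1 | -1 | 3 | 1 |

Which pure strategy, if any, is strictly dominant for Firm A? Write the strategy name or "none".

s2

s2 vs s1: I: 1>0, II: 2>-1, III: 9>1, IV: 3>0.
s2 vs s3: I: 1>-1, II: 2>-1, III: 9>3, IV: 3>1.
s2 strictly beats every other strategy against every opponent action, so it is strictly dominant.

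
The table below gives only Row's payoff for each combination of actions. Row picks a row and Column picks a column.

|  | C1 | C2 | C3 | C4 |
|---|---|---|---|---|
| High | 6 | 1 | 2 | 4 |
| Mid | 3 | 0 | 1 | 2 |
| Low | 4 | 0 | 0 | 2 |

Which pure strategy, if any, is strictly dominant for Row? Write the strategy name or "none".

High vs Mid: C1: 6>3, C2: 1>0, C3: 2>1, C4: 4>2.
High vs Low: C1: 6>4, C2: 1>0, C3: 2>0, C4: 4>2.
High strictly beats every other strategy against every opponent action, so it is strictly dominant.

High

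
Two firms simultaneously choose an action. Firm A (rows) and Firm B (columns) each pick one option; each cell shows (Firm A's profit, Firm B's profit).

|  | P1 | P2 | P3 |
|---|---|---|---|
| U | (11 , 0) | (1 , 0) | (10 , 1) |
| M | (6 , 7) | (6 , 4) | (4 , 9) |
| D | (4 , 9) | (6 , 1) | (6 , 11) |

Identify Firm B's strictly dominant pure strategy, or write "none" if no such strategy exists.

P3 vs P1: U: 1>0, M: 9>7, D: 11>9.
P3 vs P2: U: 1>0, M: 9>4, D: 11>1.
P3 strictly beats every other strategy against every opponent action, so it is strictly dominant.

P3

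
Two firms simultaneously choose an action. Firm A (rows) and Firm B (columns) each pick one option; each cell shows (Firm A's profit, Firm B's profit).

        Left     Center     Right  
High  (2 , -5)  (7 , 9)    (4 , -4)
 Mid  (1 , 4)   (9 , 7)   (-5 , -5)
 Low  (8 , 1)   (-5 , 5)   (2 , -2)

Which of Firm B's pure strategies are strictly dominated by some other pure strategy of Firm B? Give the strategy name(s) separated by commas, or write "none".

Left is strictly dominated by Center (High: 9>-5, Mid: 7>4, Low: 5>1).
Nothing dominates Center: Left at High (9>-5); Right at High (9>-4).
Center strictly dominates Right — High: 9>-4, Mid: 7>-5, Low: 5>-2.

Left, Right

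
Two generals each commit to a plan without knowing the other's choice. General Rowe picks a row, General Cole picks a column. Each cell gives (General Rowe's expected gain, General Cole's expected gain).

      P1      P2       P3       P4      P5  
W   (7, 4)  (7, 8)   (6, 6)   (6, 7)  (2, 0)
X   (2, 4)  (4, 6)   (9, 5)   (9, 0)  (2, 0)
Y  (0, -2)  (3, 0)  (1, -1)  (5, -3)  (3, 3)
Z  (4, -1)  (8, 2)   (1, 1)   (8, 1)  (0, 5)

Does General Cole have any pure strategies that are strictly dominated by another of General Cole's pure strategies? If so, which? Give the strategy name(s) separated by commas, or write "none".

P1, P3, P4

P2 strictly dominates P1 — W: 8>4, X: 6>4, Y: 0>-2, Z: 2>-1.
P2: no other strategy beats it everywhere (P1 at W (8>4); P3 at W (8>6); P4 at W (8>7); P5 at W (8>0)).
P3: dominated, since P2 does at least as well everywhere (W: 8>6, X: 6>5, Y: 0>-1, Z: 2>1).
P4 is strictly dominated by P2 (W: 8>7, X: 6>0, Y: 0>-3, Z: 2>1).
P5 is not dominated — it holds its own against P1 at Y (3>-2); P2 at Y (3>0); P3 at Y (3>-1); P4 at X (0=0).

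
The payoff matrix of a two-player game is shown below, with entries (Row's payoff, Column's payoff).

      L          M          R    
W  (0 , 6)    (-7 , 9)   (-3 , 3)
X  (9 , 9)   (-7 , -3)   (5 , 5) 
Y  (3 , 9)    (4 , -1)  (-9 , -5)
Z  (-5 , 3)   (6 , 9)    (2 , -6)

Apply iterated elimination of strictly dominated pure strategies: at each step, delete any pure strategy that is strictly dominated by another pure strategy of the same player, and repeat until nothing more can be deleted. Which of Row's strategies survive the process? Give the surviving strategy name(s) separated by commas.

X, Y, Z

Column R is eliminated: L beats it against every remaining row (W: 6>3, X: 9>5, Y: 9>-5, Z: 3>-6).
Row's strategy W is strictly dominated by Y (L: 3>0, M: 4>-7) and is removed.
Among the remaining strategies, none is strictly dominated by another pure strategy of the same player, so the elimination stops.
Surviving strategies — Row: {X, Y, Z}; Column: {L, M}.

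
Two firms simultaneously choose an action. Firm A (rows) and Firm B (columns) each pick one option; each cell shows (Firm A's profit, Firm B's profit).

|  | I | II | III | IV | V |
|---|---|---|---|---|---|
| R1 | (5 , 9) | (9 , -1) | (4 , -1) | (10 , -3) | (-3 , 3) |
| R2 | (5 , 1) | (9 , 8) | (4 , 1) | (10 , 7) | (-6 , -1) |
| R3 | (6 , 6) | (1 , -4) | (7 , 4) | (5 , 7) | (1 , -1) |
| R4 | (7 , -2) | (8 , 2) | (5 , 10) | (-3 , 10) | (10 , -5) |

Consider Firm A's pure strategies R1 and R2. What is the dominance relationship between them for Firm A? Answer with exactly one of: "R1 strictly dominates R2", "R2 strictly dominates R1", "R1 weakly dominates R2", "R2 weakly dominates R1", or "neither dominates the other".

R1 weakly dominates R2

Compare R1 to R2 across each choice by Firm B: I: 5=5, II: 9=9, III: 4=4, IV: 10=10, V: -3>-6.
R1 is at least as good everywhere and strictly better somewhere (tied only at I, II, III, IV), so R1 weakly but not strictly dominates R2.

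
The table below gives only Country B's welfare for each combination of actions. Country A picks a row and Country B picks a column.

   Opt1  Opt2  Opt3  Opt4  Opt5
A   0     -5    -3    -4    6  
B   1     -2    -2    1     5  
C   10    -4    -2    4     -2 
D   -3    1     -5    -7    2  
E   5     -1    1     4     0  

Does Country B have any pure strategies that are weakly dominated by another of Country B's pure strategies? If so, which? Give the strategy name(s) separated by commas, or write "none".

Opt1 is not dominated — it holds its own against Opt2 at A (0>-5); Opt3 at A (0>-3); Opt4 at A (0>-4); Opt5 at C (10>-2).
Opt5 weakly dominates Opt2 — A: 6>-5, B: 5>-2, C: -2>-4, D: 2>1, E: 0>-1.
Opt1 weakly dominates Opt3 — A: 0>-3, B: 1>-2, C: 10>-2, D: -3>-5, E: 5>1.
Opt4: dominated, since Opt1 does at least as well everywhere (A: 0>-4, B: 1=1, C: 10>4, D: -3>-7, E: 5>4).
Nothing dominates Opt5: Opt1 at A (6>0); Opt2 at A (6>-5); Opt3 at A (6>-3); Opt4 at A (6>-4).

Opt2, Opt3, Opt4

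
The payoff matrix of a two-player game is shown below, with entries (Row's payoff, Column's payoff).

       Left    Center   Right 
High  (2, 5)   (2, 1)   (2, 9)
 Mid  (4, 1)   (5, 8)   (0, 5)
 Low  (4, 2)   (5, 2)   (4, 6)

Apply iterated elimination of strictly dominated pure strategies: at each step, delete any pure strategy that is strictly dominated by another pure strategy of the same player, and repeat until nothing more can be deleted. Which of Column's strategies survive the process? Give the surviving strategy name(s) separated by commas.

Row High is eliminated: Low beats it against every remaining column (Left: 4>2, Center: 5>2, Right: 4>2).
For Column, Right strictly dominates Left on the remaining rows (Mid: 5>1, Low: 6>2); eliminate Left.
Among the remaining strategies, none is strictly dominated by another pure strategy of the same player, so the elimination stops.
Surviving strategies — Row: {Mid, Low}; Column: {Center, Right}.

Center, Right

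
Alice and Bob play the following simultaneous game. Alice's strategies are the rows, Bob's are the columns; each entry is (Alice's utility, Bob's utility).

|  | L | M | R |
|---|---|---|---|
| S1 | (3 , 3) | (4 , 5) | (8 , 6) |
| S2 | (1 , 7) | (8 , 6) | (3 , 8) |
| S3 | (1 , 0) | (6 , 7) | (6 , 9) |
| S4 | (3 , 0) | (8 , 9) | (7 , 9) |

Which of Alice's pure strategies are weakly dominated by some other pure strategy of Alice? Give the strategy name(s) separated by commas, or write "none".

S2, S3

S1: no other strategy beats it everywhere (S2 at L (3>1); S3 at L (3>1); S4 at R (8>7)).
S2: dominated, since S4 does at least as well everywhere (L: 3>1, M: 8=8, R: 7>3).
S3: dominated, since S4 does at least as well everywhere (L: 3>1, M: 8>6, R: 7>6).
S4: no other strategy beats it everywhere (S1 at M (8>4); S2 at L (3>1); S3 at L (3>1)).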